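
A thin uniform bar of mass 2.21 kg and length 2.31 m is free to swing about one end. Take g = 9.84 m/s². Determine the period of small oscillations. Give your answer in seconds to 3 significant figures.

2.49 s

For a physical pendulum T = 2π√(I/(mgd)), with d = 1.155 m from pivot to centre of mass.
I_cm = mL²/12 = 2.21 × 2.31²/12 = 0.9827 kg·m²; I = I_cm + md² = 0.9827 + 2.21 × 1.155² = 3.931 kg·m².
T = 2π√(3.931/(2.21 × 9.84 × 1.155)) = 2.49 s.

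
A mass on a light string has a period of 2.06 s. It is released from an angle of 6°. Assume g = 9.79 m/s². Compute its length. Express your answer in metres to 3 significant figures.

From T = 2π√(L/g), L = gT²/(4π²) = 9.79 × 2.060²/(4π²) = 1.05 m.

1.05 m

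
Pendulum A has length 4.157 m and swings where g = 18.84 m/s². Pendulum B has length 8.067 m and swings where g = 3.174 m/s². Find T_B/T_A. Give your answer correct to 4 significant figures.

3.394

T = 2π√(L/g), so T_B/T_A = √((L_B/g_B)/(L_A/g_A)) = √((8.067/3.174)/(4.157/18.84)) = 3.394.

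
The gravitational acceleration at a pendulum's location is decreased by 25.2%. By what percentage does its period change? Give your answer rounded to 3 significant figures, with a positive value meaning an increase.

T ∝ 1/√g, so T'/T = 1/√(0.7480) = 1.156.
Percentage change in T = (1.156 − 1) × 100% = 15.6%.

15.6%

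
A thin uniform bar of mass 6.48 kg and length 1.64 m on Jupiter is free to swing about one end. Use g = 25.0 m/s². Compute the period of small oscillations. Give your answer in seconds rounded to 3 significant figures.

For a physical pendulum T = 2π√(I/(mgd)), with d = 0.8200 m from pivot to centre of mass.
I_cm = mL²/12 = 6.48 × 1.64²/12 = 1.452 kg·m²; I = I_cm + md² = 1.452 + 6.48 × 0.8200² = 5.810 kg·m².
T = 2π√(5.810/(6.48 × 25.0 × 0.8200)) = 1.31 s.

1.31 s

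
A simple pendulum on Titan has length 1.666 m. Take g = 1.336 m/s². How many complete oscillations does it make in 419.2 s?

59

T = 2π√(L/g) = 2π√(1.666/1.336) = 7.0164 s.
Number of complete oscillations = ⌊419.2/7.0164⌋ = ⌊59.746⌋ = 59.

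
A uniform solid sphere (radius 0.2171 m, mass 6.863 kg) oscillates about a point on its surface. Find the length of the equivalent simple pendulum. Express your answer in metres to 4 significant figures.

0.3039 m

The equivalent simple-pendulum length is L_eq = I/(md), where I is about the pivot and d = 0.21710 m.
I_cm = (2/5)mR² = 0.12939 kg·m², so I = I_cm + md² = 0.12939 + 0.32347 = 0.45286 kg·m².
L_eq = 0.45286/(6.863 × 0.21710) = 0.3039 m.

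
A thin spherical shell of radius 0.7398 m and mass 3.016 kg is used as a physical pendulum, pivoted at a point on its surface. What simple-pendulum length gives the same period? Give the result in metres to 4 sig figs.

1.233 m

The equivalent simple-pendulum length is L_eq = I/(md), where I is about the pivot and d = 0.73980 m.
I_cm = (2/3)mR² = 1.1004 kg·m², so I = I_cm + md² = 1.1004 + 1.6507 = 2.7511 kg·m².
L_eq = 2.7511/(3.016 × 0.73980) = 1.233 m.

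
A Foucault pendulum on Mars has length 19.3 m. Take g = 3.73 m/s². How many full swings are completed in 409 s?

28

T = 2π√(L/g) = 2π√(19.3/3.73) = 14.29 s.
Number of complete oscillations = ⌊409/14.29⌋ = ⌊28.62⌋ = 28.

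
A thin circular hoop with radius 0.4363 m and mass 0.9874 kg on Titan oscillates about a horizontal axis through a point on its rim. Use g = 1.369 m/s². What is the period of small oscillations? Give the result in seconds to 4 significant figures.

5.016 s

I_cm = mr² = 0.18796 kg·m². The pivot is at distance d = 0.4363 m from the centre of mass.
By the parallel-axis theorem, I = I_cm + md² = 0.18796 + 0.18796 = 0.37592 kg·m².
T = 2π√(I/(mgd)) = 2π√(0.37592/(0.9874 × 1.369 × 0.4363)) = 5.016 s.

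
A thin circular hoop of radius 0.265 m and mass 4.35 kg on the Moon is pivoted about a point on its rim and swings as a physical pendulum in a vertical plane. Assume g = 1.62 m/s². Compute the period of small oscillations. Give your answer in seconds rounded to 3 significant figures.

3.59 s

I_cm = mr² = 0.3055 kg·m². The pivot is at distance d = 0.265 m from the centre of mass.
By the parallel-axis theorem, I = I_cm + md² = 0.3055 + 0.3055 = 0.6110 kg·m².
T = 2π√(I/(mgd)) = 2π√(0.6110/(4.35 × 1.62 × 0.265)) = 3.59 s.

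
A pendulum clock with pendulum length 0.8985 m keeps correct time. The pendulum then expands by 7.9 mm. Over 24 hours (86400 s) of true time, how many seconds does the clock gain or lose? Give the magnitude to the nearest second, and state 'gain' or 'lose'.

T ∝ √L, so T'/T = √(0.90640/0.8985) = 1.00439.
In 86400 s of true time the clock registers 86400/1.00439 = 86022.7 s, so it loses 377 s.

lose 377 s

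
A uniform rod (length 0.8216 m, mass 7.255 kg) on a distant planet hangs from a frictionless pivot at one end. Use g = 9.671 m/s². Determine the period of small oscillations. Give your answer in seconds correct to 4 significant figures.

1.495 s

For a physical pendulum T = 2π√(I/(mgd)), with d = 0.41080 m from pivot to centre of mass.
I_cm = mL²/12 = 7.255 × 0.8216²/12 = 0.40811 kg·m²; I = I_cm + md² = 0.40811 + 7.255 × 0.41080² = 1.6324 kg·m².
T = 2π√(1.6324/(7.255 × 9.671 × 0.41080)) = 1.495 s.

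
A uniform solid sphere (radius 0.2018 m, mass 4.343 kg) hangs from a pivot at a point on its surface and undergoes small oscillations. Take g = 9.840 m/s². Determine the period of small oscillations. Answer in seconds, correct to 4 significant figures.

I_cm = (2/5)mr² = 0.070744 kg·m². The pivot is at distance d = 0.2018 m from the centre of mass.
By the parallel-axis theorem, I = I_cm + md² = 0.070744 + 0.17686 = 0.24761 kg·m².
T = 2π√(I/(mgd)) = 2π√(0.24761/(4.343 × 9.840 × 0.2018)) = 1.065 s.

1.065 s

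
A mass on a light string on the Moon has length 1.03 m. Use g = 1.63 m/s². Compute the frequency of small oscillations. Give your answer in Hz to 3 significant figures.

0.200 Hz

T = 2π√(L/g) = 2π√(1.03/1.63) = 4.995 s, so f = 1/T = 0.200 Hz.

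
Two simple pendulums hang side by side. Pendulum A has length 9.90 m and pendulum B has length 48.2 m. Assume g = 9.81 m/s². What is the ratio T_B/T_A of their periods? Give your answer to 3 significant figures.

2.21

T ∝ √L, so T_B/T_A = √(L_B/L_A) = √(48.2/9.90) = 2.21.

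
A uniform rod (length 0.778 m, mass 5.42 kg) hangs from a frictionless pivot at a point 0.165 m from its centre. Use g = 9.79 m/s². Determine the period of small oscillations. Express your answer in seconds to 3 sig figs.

1.38 s

For a physical pendulum T = 2π√(I/(mgd)), with d = 0.1650 m from pivot to centre of mass.
I_cm = mL²/12 = 5.42 × 0.778²/12 = 0.2734 kg·m²; I = I_cm + md² = 0.2734 + 5.42 × 0.1650² = 0.4209 kg·m².
T = 2π√(0.4209/(5.42 × 9.79 × 0.1650)) = 1.38 s.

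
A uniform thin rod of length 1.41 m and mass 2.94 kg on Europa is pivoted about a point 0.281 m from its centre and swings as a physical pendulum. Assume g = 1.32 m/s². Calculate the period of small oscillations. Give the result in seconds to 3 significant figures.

For a physical pendulum T = 2π√(I/(mgd)), with d = 0.2810 m from pivot to centre of mass.
I_cm = mL²/12 = 2.94 × 1.41²/12 = 0.4871 kg·m²; I = I_cm + md² = 0.4871 + 2.94 × 0.2810² = 0.7192 kg·m².
T = 2π√(0.7192/(2.94 × 1.32 × 0.2810)) = 5.10 s.

5.10 s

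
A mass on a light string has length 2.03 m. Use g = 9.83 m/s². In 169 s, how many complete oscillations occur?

59

T = 2π√(L/g) = 2π√(2.03/9.83) = 2.855 s.
Number of complete oscillations = ⌊169/2.855⌋ = ⌊59.19⌋ = 59.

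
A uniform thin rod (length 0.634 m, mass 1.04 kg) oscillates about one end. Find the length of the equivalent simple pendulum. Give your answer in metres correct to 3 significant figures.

0.423 m

The equivalent simple-pendulum length is L_eq = I/(md), where I is about the pivot and d = 0.3170 m.
I_cm = (1/12)mL² = 0.03484 kg·m², so I = I_cm + md² = 0.03484 + 0.1045 = 0.1393 kg·m².
L_eq = 0.1393/(1.04 × 0.3170) = 0.423 m.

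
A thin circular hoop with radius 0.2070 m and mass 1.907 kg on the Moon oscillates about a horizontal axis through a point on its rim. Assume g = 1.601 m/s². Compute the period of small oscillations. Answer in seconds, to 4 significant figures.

3.195 s

I_cm = mr² = 0.081713 kg·m². The pivot is at distance d = 0.2070 m from the centre of mass.
By the parallel-axis theorem, I = I_cm + md² = 0.081713 + 0.081713 = 0.16343 kg·m².
T = 2π√(I/(mgd)) = 2π√(0.16343/(1.907 × 1.601 × 0.2070)) = 3.195 s.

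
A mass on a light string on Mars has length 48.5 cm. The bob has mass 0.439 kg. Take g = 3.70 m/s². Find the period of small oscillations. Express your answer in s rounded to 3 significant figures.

2.27 s

T = 2π√(L/g) = 2π√(0.485/3.70) = 2π × 0.3621 = 2.27 s.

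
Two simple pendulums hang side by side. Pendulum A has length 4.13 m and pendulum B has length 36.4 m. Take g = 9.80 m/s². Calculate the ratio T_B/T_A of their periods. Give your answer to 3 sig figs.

T ∝ √L, so T_B/T_A = √(L_B/L_A) = √(36.4/4.13) = 2.97.

2.97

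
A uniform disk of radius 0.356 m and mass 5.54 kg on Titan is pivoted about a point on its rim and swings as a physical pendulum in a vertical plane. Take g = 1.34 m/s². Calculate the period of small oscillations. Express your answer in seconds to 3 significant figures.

I_cm = ½mr² = 0.3511 kg·m². The pivot is at distance d = 0.356 m from the centre of mass.
By the parallel-axis theorem, I = I_cm + md² = 0.3511 + 0.7021 = 1.053 kg·m².
T = 2π√(I/(mgd)) = 2π√(1.053/(5.54 × 1.34 × 0.356)) = 3.97 s.

3.97 s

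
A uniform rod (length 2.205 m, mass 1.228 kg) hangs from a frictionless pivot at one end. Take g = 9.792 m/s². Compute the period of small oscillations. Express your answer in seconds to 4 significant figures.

For a physical pendulum T = 2π√(I/(mgd)), with d = 1.1025 m from pivot to centre of mass.
I_cm = mL²/12 = 1.228 × 2.205²/12 = 0.49755 kg·m²; I = I_cm + md² = 0.49755 + 1.228 × 1.1025² = 1.9902 kg·m².
T = 2π√(1.9902/(1.228 × 9.792 × 1.1025)) = 2.434 s.

2.434 s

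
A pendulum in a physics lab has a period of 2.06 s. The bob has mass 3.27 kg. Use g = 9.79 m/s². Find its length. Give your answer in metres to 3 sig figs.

1.05 m

From T = 2π√(L/g), L = gT²/(4π²) = 9.79 × 2.060²/(4π²) = 1.05 m.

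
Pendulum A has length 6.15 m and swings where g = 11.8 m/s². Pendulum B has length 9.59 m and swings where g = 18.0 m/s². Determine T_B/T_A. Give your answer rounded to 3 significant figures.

1.01

T = 2π√(L/g), so T_B/T_A = √((L_B/g_B)/(L_A/g_A)) = √((9.59/18.0)/(6.15/11.8)) = 1.01.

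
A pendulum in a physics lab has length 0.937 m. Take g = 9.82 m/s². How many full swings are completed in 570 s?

293

T = 2π√(L/g) = 2π√(0.937/9.82) = 1.941 s.
Number of complete oscillations = ⌊570/1.941⌋ = ⌊293.7⌋ = 293.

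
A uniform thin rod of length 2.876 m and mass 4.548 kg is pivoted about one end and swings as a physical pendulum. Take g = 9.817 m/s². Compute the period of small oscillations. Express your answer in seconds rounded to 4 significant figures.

2.777 s

For a physical pendulum T = 2π√(I/(mgd)), with d = 1.4380 m from pivot to centre of mass.
I_cm = mL²/12 = 4.548 × 2.876²/12 = 3.1349 kg·m²; I = I_cm + md² = 3.1349 + 4.548 × 1.4380² = 12.539 kg·m².
T = 2π√(12.539/(4.548 × 9.817 × 1.4380)) = 2.777 s.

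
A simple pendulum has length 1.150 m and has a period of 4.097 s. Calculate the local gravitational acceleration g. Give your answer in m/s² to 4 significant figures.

From T = 2π√(L/g), g = 4π²L/T² = 4π² × 1.150/4.0970² = 2.705 m/s².

2.705 m/s²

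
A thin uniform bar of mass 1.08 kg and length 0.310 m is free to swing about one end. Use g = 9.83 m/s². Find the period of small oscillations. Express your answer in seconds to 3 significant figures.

0.911 s

For a physical pendulum T = 2π√(I/(mgd)), with d = 0.1550 m from pivot to centre of mass.
I_cm = mL²/12 = 1.08 × 0.310²/12 = 0.008649 kg·m²; I = I_cm + md² = 0.008649 + 1.08 × 0.1550² = 0.03460 kg·m².
T = 2π√(0.03460/(1.08 × 9.83 × 0.1550)) = 0.911 s.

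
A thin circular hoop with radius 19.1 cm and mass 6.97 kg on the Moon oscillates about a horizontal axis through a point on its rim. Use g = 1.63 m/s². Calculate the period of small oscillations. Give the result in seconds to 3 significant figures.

I_cm = mr² = 0.2543 kg·m². The pivot is at distance d = 0.191 m from the centre of mass.
By the parallel-axis theorem, I = I_cm + md² = 0.2543 + 0.2543 = 0.5085 kg·m².
T = 2π√(I/(mgd)) = 2π√(0.5085/(6.97 × 1.63 × 0.191)) = 3.04 s.

3.04 s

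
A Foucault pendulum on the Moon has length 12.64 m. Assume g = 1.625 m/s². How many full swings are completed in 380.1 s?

T = 2π√(L/g) = 2π√(12.64/1.625) = 17.524 s.
Number of complete oscillations = ⌊380.1/17.524⌋ = ⌊21.691⌋ = 21.

21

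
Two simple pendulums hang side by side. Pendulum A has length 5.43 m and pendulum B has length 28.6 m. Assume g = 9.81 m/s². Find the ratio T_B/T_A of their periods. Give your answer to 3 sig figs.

T ∝ √L, so T_B/T_A = √(L_B/L_A) = √(28.6/5.43) = 2.30.

2.30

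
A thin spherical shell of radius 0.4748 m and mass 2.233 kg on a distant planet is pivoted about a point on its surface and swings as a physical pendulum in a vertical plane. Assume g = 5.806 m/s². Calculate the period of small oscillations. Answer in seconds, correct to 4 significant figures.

2.320 s

I_cm = (2/3)mr² = 0.33560 kg·m². The pivot is at distance d = 0.4748 m from the centre of mass.
By the parallel-axis theorem, I = I_cm + md² = 0.33560 + 0.50340 = 0.83899 kg·m².
T = 2π√(I/(mgd)) = 2π√(0.83899/(2.233 × 5.806 × 0.4748)) = 2.320 s.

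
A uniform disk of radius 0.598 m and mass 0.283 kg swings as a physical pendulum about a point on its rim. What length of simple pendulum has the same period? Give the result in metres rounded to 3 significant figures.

0.897 m

The equivalent simple-pendulum length is L_eq = I/(md), where I is about the pivot and d = 0.5980 m.
I_cm = ½mR² = 0.05060 kg·m², so I = I_cm + md² = 0.05060 + 0.1012 = 0.1518 kg·m².
L_eq = 0.1518/(0.283 × 0.5980) = 0.897 m.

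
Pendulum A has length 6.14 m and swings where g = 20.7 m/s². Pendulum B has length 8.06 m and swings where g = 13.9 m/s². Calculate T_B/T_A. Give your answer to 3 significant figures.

1.40

T = 2π√(L/g), so T_B/T_A = √((L_B/g_B)/(L_A/g_A)) = √((8.06/13.9)/(6.14/20.7)) = 1.40.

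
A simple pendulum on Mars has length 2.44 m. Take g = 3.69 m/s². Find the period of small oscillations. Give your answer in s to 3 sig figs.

5.11 s

T = 2π√(L/g) = 2π√(2.44/3.69) = 2π × 0.8132 = 5.11 s.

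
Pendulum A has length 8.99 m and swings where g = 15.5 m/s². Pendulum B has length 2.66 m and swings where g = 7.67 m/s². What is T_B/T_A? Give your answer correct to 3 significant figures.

T = 2π√(L/g), so T_B/T_A = √((L_B/g_B)/(L_A/g_A)) = √((2.66/7.67)/(8.99/15.5)) = 0.773.

0.773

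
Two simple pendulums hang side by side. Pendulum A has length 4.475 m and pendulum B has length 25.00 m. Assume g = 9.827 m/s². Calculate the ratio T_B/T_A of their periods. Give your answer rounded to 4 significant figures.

2.364

T ∝ √L, so T_B/T_A = √(L_B/L_A) = √(25.00/4.475) = 2.364.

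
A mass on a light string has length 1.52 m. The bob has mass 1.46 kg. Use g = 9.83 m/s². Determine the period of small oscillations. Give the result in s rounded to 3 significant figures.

2.47 s

T = 2π√(L/g) = 2π√(1.52/9.83) = 2π × 0.3932 = 2.47 s.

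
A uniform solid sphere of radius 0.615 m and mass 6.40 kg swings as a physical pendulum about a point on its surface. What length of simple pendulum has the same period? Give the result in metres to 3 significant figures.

0.861 m

The equivalent simple-pendulum length is L_eq = I/(md), where I is about the pivot and d = 0.6150 m.
I_cm = (2/5)mR² = 0.9683 kg·m², so I = I_cm + md² = 0.9683 + 2.421 = 3.389 kg·m².
L_eq = 3.389/(6.40 × 0.6150) = 0.861 m.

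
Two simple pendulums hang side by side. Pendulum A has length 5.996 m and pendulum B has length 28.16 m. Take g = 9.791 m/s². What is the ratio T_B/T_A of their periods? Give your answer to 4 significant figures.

T ∝ √L, so T_B/T_A = √(L_B/L_A) = √(28.16/5.996) = 2.167.

2.167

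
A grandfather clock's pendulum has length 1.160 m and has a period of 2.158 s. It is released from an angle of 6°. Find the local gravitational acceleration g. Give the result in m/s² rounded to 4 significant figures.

From T = 2π√(L/g), g = 4π²L/T² = 4π² × 1.160/2.1580² = 9.834 m/s².

9.834 m/s²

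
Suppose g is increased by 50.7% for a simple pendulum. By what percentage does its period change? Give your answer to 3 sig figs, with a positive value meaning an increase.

T ∝ 1/√g, so T'/T = 1/√(1.507) = 0.8146.
Percentage change in T = (0.8146 − 1) × 100% = -18.5%.

-18.5%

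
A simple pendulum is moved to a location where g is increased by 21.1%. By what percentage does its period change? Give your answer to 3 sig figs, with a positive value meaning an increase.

-9.13%

T ∝ 1/√g, so T'/T = 1/√(1.211) = 0.9087.
Percentage change in T = (0.9087 − 1) × 100% = -9.13%.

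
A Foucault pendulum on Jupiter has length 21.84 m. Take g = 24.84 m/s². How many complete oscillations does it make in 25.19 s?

T = 2π√(L/g) = 2π√(21.84/24.84) = 5.8916 s.
Number of complete oscillations = ⌊25.19/5.8916⌋ = ⌊4.2756⌋ = 4.

4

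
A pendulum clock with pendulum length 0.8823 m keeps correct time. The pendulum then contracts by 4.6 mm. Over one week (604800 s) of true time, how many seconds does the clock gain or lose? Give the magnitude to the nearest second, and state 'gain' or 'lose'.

gain 1583 s

T ∝ √L, so T'/T = √(0.87770/0.8823) = 0.997390.
In 604800 s of true time the clock registers 604800/0.997390 = 606382.8 s, so it gains 1583 s.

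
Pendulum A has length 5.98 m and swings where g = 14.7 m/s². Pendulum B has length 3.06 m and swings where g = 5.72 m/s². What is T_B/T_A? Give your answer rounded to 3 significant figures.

T = 2π√(L/g), so T_B/T_A = √((L_B/g_B)/(L_A/g_A)) = √((3.06/5.72)/(5.98/14.7)) = 1.15.

1.15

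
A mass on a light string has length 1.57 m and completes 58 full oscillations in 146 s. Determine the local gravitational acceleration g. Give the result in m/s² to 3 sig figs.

T = 146/58 = 2.517 s.
From T = 2π√(L/g), g = 4π²L/T² = 4π² × 1.57/2.517² = 9.78 m/s².

9.78 m/s²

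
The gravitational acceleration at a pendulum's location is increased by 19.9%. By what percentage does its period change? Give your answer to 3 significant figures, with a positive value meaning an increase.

T ∝ 1/√g, so T'/T = 1/√(1.199) = 0.9133.
Percentage change in T = (0.9133 − 1) × 100% = -8.67%.

-8.67%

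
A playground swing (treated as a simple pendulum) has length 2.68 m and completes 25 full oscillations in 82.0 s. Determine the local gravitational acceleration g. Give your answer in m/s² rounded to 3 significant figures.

9.83 m/s²

T = 82.0/25 = 3.280 s.
From T = 2π√(L/g), g = 4π²L/T² = 4π² × 2.68/3.280² = 9.83 m/s².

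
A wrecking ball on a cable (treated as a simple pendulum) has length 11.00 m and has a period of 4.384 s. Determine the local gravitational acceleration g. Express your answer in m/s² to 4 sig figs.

22.59 m/s²

From T = 2π√(L/g), g = 4π²L/T² = 4π² × 11.00/4.3840² = 22.59 m/s².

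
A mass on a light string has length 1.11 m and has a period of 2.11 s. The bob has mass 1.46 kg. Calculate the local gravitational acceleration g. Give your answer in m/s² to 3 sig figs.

From T = 2π√(L/g), g = 4π²L/T² = 4π² × 1.11/2.110² = 9.84 m/s².

9.84 m/s²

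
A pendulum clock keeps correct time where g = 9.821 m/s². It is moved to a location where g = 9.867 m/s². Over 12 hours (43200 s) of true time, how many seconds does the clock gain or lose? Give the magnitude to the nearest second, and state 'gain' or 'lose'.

The clock's period scales as T ∝ 1/√g, so T'/T = √(9.821/9.867) = 0.997666.
In 43200 s of true time the clock registers 43200/0.997666 = 43301.1 s, so it gains 101 s.

gain 101 s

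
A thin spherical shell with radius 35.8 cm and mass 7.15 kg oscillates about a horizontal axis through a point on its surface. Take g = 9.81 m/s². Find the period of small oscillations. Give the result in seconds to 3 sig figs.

I_cm = (2/3)mr² = 0.6109 kg·m². The pivot is at distance d = 0.358 m from the centre of mass.
By the parallel-axis theorem, I = I_cm + md² = 0.6109 + 0.9164 = 1.527 kg·m².
T = 2π√(I/(mgd)) = 2π√(1.527/(7.15 × 9.81 × 0.358)) = 1.55 s.

1.55 s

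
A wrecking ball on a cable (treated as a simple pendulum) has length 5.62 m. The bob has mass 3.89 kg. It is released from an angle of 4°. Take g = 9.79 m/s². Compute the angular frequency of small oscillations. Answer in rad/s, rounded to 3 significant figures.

ω = √(g/L) = √(9.79/5.62) = 1.32 rad/s.

1.32 rad/s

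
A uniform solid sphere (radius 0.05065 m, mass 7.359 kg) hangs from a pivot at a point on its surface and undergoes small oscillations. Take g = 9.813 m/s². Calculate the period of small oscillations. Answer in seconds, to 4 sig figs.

0.5341 s

I_cm = (2/5)mr² = 0.0075516 kg·m². The pivot is at distance d = 0.05065 m from the centre of mass.
By the parallel-axis theorem, I = I_cm + md² = 0.0075516 + 0.018879 = 0.026431 kg·m².
T = 2π√(I/(mgd)) = 2π√(0.026431/(7.359 × 9.813 × 0.05065)) = 0.5341 s.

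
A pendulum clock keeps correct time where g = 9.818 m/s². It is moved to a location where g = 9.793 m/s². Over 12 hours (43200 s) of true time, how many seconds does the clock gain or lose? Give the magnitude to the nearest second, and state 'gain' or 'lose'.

The clock's period scales as T ∝ 1/√g, so T'/T = √(9.818/9.793) = 1.00128.
In 43200 s of true time the clock registers 43200/1.00128 = 43145.0 s, so it loses 55 s.

lose 55 s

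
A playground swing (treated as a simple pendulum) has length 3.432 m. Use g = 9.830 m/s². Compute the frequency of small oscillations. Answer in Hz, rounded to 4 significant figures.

T = 2π√(L/g) = 2π√(3.432/9.830) = 3.7126 s, so f = 1/T = 0.2694 Hz.

0.2694 Hz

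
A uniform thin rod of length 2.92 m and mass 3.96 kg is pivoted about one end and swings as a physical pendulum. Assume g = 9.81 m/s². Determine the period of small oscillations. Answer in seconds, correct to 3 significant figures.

2.80 s

For a physical pendulum T = 2π√(I/(mgd)), with d = 1.460 m from pivot to centre of mass.
I_cm = mL²/12 = 3.96 × 2.92²/12 = 2.814 kg·m²; I = I_cm + md² = 2.814 + 3.96 × 1.460² = 11.25 kg·m².
T = 2π√(11.25/(3.96 × 9.81 × 1.460)) = 2.80 s.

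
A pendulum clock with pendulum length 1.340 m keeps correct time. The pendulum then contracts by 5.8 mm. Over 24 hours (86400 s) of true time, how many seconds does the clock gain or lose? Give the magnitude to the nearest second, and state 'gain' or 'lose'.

T ∝ √L, so T'/T = √(1.33420/1.340) = 0.997833.
In 86400 s of true time the clock registers 86400/0.997833 = 86587.6 s, so it gains 188 s.

gain 188 s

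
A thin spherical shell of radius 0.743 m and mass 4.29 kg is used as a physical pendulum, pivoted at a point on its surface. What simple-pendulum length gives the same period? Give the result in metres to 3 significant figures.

1.24 m

The equivalent simple-pendulum length is L_eq = I/(md), where I is about the pivot and d = 0.7430 m.
I_cm = (2/3)mR² = 1.579 kg·m², so I = I_cm + md² = 1.579 + 2.368 = 3.947 kg·m².
L_eq = 3.947/(4.29 × 0.7430) = 1.24 m.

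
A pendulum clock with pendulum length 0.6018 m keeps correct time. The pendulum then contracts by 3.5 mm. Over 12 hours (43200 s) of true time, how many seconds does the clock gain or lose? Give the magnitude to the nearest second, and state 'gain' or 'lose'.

T ∝ √L, so T'/T = √(0.59830/0.6018) = 0.997088.
In 43200 s of true time the clock registers 43200/0.997088 = 43326.2 s, so it gains 126 s.

gain 126 s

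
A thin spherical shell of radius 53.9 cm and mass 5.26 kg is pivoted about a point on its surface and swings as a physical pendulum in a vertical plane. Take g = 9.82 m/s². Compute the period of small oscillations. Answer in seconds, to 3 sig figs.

1.90 s

I_cm = (2/3)mr² = 1.019 kg·m². The pivot is at distance d = 0.539 m from the centre of mass.
By the parallel-axis theorem, I = I_cm + md² = 1.019 + 1.528 = 2.547 kg·m².
T = 2π√(I/(mgd)) = 2π√(2.547/(5.26 × 9.82 × 0.539)) = 1.90 s.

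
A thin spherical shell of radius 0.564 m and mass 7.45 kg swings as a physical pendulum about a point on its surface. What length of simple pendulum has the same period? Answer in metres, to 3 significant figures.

The equivalent simple-pendulum length is L_eq = I/(md), where I is about the pivot and d = 0.5640 m.
I_cm = (2/3)mR² = 1.580 kg·m², so I = I_cm + md² = 1.580 + 2.370 = 3.950 kg·m².
L_eq = 3.950/(7.45 × 0.5640) = 0.940 m.

0.940 m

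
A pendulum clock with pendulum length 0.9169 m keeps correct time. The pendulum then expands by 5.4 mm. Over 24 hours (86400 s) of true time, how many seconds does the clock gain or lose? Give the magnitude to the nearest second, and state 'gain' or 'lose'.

lose 253 s

T ∝ √L, so T'/T = √(0.92230/0.9169) = 1.00294.
In 86400 s of true time the clock registers 86400/1.00294 = 86146.7 s, so it loses 253 s.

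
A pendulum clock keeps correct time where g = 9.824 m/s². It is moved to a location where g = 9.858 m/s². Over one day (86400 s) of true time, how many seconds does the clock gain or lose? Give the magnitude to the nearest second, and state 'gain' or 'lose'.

gain 149 s

The clock's period scales as T ∝ 1/√g, so T'/T = √(9.824/9.858) = 0.998274.
In 86400 s of true time the clock registers 86400/0.998274 = 86549.4 s, so it gains 149 s.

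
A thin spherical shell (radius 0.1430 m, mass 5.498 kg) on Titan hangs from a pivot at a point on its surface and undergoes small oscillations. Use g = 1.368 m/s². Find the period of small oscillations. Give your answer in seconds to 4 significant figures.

I_cm = (2/3)mr² = 0.074952 kg·m². The pivot is at distance d = 0.1430 m from the centre of mass.
By the parallel-axis theorem, I = I_cm + md² = 0.074952 + 0.11243 = 0.18738 kg·m².
T = 2π√(I/(mgd)) = 2π√(0.18738/(5.498 × 1.368 × 0.1430)) = 2.623 s.

2.623 s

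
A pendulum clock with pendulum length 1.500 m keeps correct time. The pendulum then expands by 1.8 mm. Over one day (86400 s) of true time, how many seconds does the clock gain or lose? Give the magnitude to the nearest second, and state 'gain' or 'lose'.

lose 52 s

T ∝ √L, so T'/T = √(1.50180/1.500) = 1.00060.
In 86400 s of true time the clock registers 86400/1.00060 = 86348.2 s, so it loses 52 s.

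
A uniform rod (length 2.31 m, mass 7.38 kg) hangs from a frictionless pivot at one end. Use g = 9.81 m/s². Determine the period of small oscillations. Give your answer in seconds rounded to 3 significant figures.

2.49 s

For a physical pendulum T = 2π√(I/(mgd)), with d = 1.155 m from pivot to centre of mass.
I_cm = mL²/12 = 7.38 × 2.31²/12 = 3.282 kg·m²; I = I_cm + md² = 3.282 + 7.38 × 1.155² = 13.13 kg·m².
T = 2π√(13.13/(7.38 × 9.81 × 1.155)) = 2.49 s.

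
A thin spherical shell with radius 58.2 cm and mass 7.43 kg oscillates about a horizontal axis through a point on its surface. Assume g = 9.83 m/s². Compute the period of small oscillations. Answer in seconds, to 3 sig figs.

1.97 s

I_cm = (2/3)mr² = 1.678 kg·m². The pivot is at distance d = 0.582 m from the centre of mass.
By the parallel-axis theorem, I = I_cm + md² = 1.678 + 2.517 = 4.195 kg·m².
T = 2π√(I/(mgd)) = 2π√(4.195/(7.43 × 9.83 × 0.582)) = 1.97 s.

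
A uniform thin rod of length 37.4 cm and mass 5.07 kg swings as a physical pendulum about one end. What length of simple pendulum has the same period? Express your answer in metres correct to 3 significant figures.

The equivalent simple-pendulum length is L_eq = I/(md), where I is about the pivot and d = 0.1870 m.
I_cm = (1/12)mL² = 0.05910 kg·m², so I = I_cm + md² = 0.05910 + 0.1773 = 0.2364 kg·m².
L_eq = 0.2364/(5.07 × 0.1870) = 0.249 m.

0.249 m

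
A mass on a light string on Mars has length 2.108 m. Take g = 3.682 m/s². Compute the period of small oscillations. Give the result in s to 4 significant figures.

T = 2π√(L/g) = 2π√(2.108/3.682) = 2π × 0.75665 = 4.754 s.

4.754 s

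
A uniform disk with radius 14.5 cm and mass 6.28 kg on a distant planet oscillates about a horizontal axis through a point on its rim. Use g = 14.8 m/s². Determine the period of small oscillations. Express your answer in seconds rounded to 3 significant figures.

I_cm = ½mr² = 0.06602 kg·m². The pivot is at distance d = 0.145 m from the centre of mass.
By the parallel-axis theorem, I = I_cm + md² = 0.06602 + 0.1320 = 0.1981 kg·m².
T = 2π√(I/(mgd)) = 2π√(0.1981/(6.28 × 14.8 × 0.145)) = 0.762 s.

0.762 s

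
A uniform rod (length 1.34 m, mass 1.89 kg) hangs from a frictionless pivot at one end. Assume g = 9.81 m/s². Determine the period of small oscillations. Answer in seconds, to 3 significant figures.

For a physical pendulum T = 2π√(I/(mgd)), with d = 0.6700 m from pivot to centre of mass.
I_cm = mL²/12 = 1.89 × 1.34²/12 = 0.2828 kg·m²; I = I_cm + md² = 0.2828 + 1.89 × 0.6700² = 1.131 kg·m².
T = 2π√(1.131/(1.89 × 9.81 × 0.6700)) = 1.90 s.

1.90 s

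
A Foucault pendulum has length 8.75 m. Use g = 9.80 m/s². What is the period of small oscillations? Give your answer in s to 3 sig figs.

T = 2π√(L/g) = 2π√(8.75/9.80) = 2π × 0.9449 = 5.94 s.

5.94 s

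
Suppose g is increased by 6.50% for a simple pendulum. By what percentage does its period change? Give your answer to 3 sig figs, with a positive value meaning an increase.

T ∝ 1/√g, so T'/T = 1/√(1.065) = 0.9690.
Percentage change in T = (0.9690 − 1) × 100% = -3.10%.

-3.10%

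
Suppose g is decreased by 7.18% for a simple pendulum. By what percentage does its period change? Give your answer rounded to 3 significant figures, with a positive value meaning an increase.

T ∝ 1/√g, so T'/T = 1/√(0.9282) = 1.038.
Percentage change in T = (1.038 − 1) × 100% = 3.80%.

3.80%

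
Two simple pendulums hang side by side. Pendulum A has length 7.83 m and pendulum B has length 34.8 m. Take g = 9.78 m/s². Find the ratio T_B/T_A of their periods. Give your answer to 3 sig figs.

2.11

T ∝ √L, so T_B/T_A = √(L_B/L_A) = √(34.8/7.83) = 2.11.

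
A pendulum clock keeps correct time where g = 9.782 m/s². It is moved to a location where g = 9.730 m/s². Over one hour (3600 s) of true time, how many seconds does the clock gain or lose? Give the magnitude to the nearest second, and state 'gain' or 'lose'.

lose 10 s

The clock's period scales as T ∝ 1/√g, so T'/T = √(9.782/9.730) = 1.00267.
In 3600 s of true time the clock registers 3600/1.00267 = 3590.4 s, so it loses 10 s.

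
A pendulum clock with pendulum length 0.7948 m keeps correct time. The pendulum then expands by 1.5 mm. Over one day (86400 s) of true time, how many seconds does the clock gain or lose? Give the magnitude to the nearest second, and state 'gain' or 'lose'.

T ∝ √L, so T'/T = √(0.79630/0.7948) = 1.00094.
In 86400 s of true time the clock registers 86400/1.00094 = 86318.6 s, so it loses 81 s.

lose 81 s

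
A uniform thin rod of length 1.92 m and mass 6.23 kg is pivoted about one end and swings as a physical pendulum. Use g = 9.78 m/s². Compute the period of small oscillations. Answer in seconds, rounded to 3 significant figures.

For a physical pendulum T = 2π√(I/(mgd)), with d = 0.9600 m from pivot to centre of mass.
I_cm = mL²/12 = 6.23 × 1.92²/12 = 1.914 kg·m²; I = I_cm + md² = 1.914 + 6.23 × 0.9600² = 7.655 kg·m².
T = 2π√(7.655/(6.23 × 9.78 × 0.9600)) = 2.27 s.

2.27 s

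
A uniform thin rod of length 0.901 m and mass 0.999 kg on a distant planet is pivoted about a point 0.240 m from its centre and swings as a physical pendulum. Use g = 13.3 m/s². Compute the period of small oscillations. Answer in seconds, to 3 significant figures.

1.24 s

For a physical pendulum T = 2π√(I/(mgd)), with d = 0.2400 m from pivot to centre of mass.
I_cm = mL²/12 = 0.999 × 0.901²/12 = 0.06758 kg·m²; I = I_cm + md² = 0.06758 + 0.999 × 0.2400² = 0.1251 kg·m².
T = 2π√(0.1251/(0.999 × 13.3 × 0.2400)) = 1.24 s.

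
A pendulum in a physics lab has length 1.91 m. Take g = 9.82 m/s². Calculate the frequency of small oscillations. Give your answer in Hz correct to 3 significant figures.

T = 2π√(L/g) = 2π√(1.91/9.82) = 2.771 s, so f = 1/T = 0.361 Hz.

0.361 Hz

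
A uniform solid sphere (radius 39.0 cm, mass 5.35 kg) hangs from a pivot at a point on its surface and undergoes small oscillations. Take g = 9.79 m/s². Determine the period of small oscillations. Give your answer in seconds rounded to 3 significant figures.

1.48 s

I_cm = (2/5)mr² = 0.3255 kg·m². The pivot is at distance d = 0.390 m from the centre of mass.
By the parallel-axis theorem, I = I_cm + md² = 0.3255 + 0.8137 = 1.139 kg·m².
T = 2π√(I/(mgd)) = 2π√(1.139/(5.35 × 9.79 × 0.390)) = 1.48 s.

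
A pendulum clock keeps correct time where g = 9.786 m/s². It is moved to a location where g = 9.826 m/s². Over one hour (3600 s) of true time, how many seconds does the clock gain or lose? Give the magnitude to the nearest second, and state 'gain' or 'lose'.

gain 7 s

The clock's period scales as T ∝ 1/√g, so T'/T = √(9.786/9.826) = 0.997963.
In 3600 s of true time the clock registers 3600/0.997963 = 3607.3 s, so it gains 7 s.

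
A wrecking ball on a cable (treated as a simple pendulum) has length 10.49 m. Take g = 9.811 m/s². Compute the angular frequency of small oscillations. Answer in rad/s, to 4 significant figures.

0.9671 rad/s

ω = √(g/L) = √(9.811/10.49) = 0.9671 rad/s.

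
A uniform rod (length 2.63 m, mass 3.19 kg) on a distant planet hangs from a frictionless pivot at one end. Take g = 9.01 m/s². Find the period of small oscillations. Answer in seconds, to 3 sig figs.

For a physical pendulum T = 2π√(I/(mgd)), with d = 1.315 m from pivot to centre of mass.
I_cm = mL²/12 = 3.19 × 2.63²/12 = 1.839 kg·m²; I = I_cm + md² = 1.839 + 3.19 × 1.315² = 7.355 kg·m².
T = 2π√(7.355/(3.19 × 9.01 × 1.315)) = 2.77 s.

2.77 s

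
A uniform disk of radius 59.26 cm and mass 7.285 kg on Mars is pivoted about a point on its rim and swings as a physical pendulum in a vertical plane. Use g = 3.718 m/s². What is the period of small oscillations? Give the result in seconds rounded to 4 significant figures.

3.072 s

I_cm = ½mr² = 1.2792 kg·m². The pivot is at distance d = 0.5926 m from the centre of mass.
By the parallel-axis theorem, I = I_cm + md² = 1.2792 + 2.5583 = 3.8375 kg·m².
T = 2π√(I/(mgd)) = 2π√(3.8375/(7.285 × 3.718 × 0.5926)) = 3.072 s.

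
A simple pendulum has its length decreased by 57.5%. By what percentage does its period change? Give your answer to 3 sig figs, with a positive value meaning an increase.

T ∝ √L, so T'/T = √(0.4250) = 0.6519.
Percentage change in T = (0.6519 − 1) × 100% = -34.8%.

-34.8%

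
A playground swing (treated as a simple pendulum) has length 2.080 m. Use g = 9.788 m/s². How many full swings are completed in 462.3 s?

159

T = 2π√(L/g) = 2π√(2.080/9.788) = 2.8964 s.
Number of complete oscillations = ⌊462.3/2.8964⌋ = ⌊159.61⌋ = 159.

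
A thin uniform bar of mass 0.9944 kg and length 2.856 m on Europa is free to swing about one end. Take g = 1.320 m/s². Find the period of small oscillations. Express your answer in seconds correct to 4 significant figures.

For a physical pendulum T = 2π√(I/(mgd)), with d = 1.4280 m from pivot to centre of mass.
I_cm = mL²/12 = 0.9944 × 2.856²/12 = 0.67592 kg·m²; I = I_cm + md² = 0.67592 + 0.9944 × 1.4280² = 2.7037 kg·m².
T = 2π√(2.7037/(0.9944 × 1.320 × 1.4280)) = 7.546 s.

7.546 s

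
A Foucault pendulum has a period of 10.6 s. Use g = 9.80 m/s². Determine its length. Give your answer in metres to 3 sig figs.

From T = 2π√(L/g), L = gT²/(4π²) = 9.80 × 10.60²/(4π²) = 27.9 m.

27.9 m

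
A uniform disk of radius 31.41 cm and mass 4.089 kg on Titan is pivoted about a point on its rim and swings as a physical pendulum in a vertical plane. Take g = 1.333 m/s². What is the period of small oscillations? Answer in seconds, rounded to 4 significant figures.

3.735 s

I_cm = ½mr² = 0.20171 kg·m². The pivot is at distance d = 0.3141 m from the centre of mass.
By the parallel-axis theorem, I = I_cm + md² = 0.20171 + 0.40342 = 0.60512 kg·m².
T = 2π√(I/(mgd)) = 2π√(0.60512/(4.089 × 1.333 × 0.3141)) = 3.735 s.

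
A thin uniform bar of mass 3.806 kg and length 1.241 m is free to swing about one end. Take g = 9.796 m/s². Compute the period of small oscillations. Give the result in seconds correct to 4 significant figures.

1.826 s

For a physical pendulum T = 2π√(I/(mgd)), with d = 0.62050 m from pivot to centre of mass.
I_cm = mL²/12 = 3.806 × 1.241²/12 = 0.48846 kg·m²; I = I_cm + md² = 0.48846 + 3.806 × 0.62050² = 1.9538 kg·m².
T = 2π√(1.9538/(3.806 × 9.796 × 0.62050)) = 1.826 s.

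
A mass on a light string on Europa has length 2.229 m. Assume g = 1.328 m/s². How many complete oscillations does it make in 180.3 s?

22

T = 2π√(L/g) = 2π√(2.229/1.328) = 8.1402 s.
Number of complete oscillations = ⌊180.3/8.1402⌋ = ⌊22.149⌋ = 22.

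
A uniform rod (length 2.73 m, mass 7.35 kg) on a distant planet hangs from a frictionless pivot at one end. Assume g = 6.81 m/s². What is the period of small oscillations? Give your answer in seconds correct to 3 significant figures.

For a physical pendulum T = 2π√(I/(mgd)), with d = 1.365 m from pivot to centre of mass.
I_cm = mL²/12 = 7.35 × 2.73²/12 = 4.565 kg·m²; I = I_cm + md² = 4.565 + 7.35 × 1.365² = 18.26 kg·m².
T = 2π√(18.26/(7.35 × 6.81 × 1.365)) = 3.25 s.

3.25 s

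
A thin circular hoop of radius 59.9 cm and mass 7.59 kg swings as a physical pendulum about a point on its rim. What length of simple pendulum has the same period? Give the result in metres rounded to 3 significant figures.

1.20 m

The equivalent simple-pendulum length is L_eq = I/(md), where I is about the pivot and d = 0.5990 m.
I_cm = mR² = 2.723 kg·m², so I = I_cm + md² = 2.723 + 2.723 = 5.447 kg·m².
L_eq = 5.447/(7.59 × 0.5990) = 1.20 m.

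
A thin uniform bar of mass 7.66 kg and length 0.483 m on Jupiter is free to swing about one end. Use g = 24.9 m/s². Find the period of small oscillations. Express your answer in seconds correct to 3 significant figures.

0.715 s

For a physical pendulum T = 2π√(I/(mgd)), with d = 0.2415 m from pivot to centre of mass.
I_cm = mL²/12 = 7.66 × 0.483²/12 = 0.1489 kg·m²; I = I_cm + md² = 0.1489 + 7.66 × 0.2415² = 0.5957 kg·m².
T = 2π√(0.5957/(7.66 × 24.9 × 0.2415)) = 0.715 s.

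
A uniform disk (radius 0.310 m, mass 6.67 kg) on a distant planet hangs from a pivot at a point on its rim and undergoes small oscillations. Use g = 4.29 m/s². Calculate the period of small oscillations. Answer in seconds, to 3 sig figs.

I_cm = ½mr² = 0.3205 kg·m². The pivot is at distance d = 0.310 m from the centre of mass.
By the parallel-axis theorem, I = I_cm + md² = 0.3205 + 0.6410 = 0.9615 kg·m².
T = 2π√(I/(mgd)) = 2π√(0.9615/(6.67 × 4.29 × 0.310)) = 2.07 s.

2.07 s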